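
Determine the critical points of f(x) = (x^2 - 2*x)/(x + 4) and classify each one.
f'(x) = (x^2 + 8*x - 8)/(x^2 + 8*x + 16)

Solve f'(x) = 0:
  f'(x) = (x^2 + 8*x - 8)/(x + 4)^2; the denominator is positive wherever f is defined, so f'(x) = 0 ⇔ x^2 + 8*x - 8 = 0.
  x^2 + 8*x - 8 = 0 has no rational roots; quadratic formula: x = (-8 ± √96)/2.
  ⇒ x = -2*sqrt(6) - 4 ≈ -8.8990, -4 + 2*sqrt(6) ≈ 0.8990

f''(x) = 48/(x^3 + 12*x^2 + 48*x + 64)
Second-derivative test at each critical point:
  f''(-8.8990) = -0.4082 < 0 → local maximum
  f''(0.8990) = 0.4082 > 0 → local minimum

Critical points: x = -2*sqrt(6) - 4 ≈ -8.8990 (local maximum); x = -4 + 2*sqrt(6) ≈ 0.8990 (local minimum)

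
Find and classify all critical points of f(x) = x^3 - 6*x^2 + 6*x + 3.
f'(x) = 3*x^2 - 12*x + 6

Solve f'(x) = 0:
  Factor: 3*x^2 - 12*x + 6 = 3*(x^2 - 4*x + 2); x^2 - 4*x + 2 = 0 has no rational roots; quadratic formula: x = (4 ± √8)/2.
  ⇒ x = 2 - sqrt(2) ≈ 0.5858, sqrt(2) + 2 ≈ 3.4142

f''(x) = 6*x - 12
Second-derivative test at each critical point:
  f''(0.5858) = -8.4853 < 0 → local maximum
  f''(3.4142) = 8.4853 > 0 → local minimum

Critical points: x = 2 - sqrt(2) ≈ 0.5858 (local maximum); x = sqrt(2) + 2 ≈ 3.4142 (local minimum)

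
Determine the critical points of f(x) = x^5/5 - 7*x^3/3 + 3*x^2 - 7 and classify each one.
f'(x) = x*(x^3 - 7*x + 6)

Solve f'(x) = 0:
  Factor: x^4 - 7*x^2 + 6*x = x*(x - 2)*(x - 1)*(x + 3) = 0.
  ⇒ x = -3, 0, 1, 2

f''(x) = 4*x^3 - 14*x + 6
Second-derivative test at each critical point:
  f''(-3) = -60 < 0 → local maximum
  f''(0) = 6 > 0 → local minimum
  f''(1) = -4 < 0 → local maximum
  f''(2) = 10 > 0 → local minimum

Critical points: x = -3 (local maximum); x = 0 (local minimum); x = 1 (local maximum); x = 2 (local minimum)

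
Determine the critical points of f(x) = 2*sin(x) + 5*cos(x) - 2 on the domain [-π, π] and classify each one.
f'(x) = -5*sin(x) + 2*cos(x)

Solve f'(x) = 0 on [-π, π]:
  f'(x) = 0 ⇔ 2*cos(x) = 5*sin(x) ⇔ tan(x) = 2/5, i.e. x = arctan(2/5) + nπ; keep the solutions lying in [-π, π].
  ⇒ x = -pi + atan(2/5) ≈ -2.7611, atan(2/5) ≈ 0.3805

f''(x) = -2*sin(x) - 5*cos(x)
Second-derivative test at each critical point:
  f''(-2.7611) = 5.3852 > 0 → local minimum
  f''(0.3805) = -5.3852 < 0 → local maximum

Critical points: x = -pi + atan(2/5) ≈ -2.7611 (local minimum); x = atan(2/5) ≈ 0.3805 (local maximum)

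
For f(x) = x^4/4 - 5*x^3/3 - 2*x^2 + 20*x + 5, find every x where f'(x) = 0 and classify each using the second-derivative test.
f'(x) = x^3 - 5*x^2 - 4*x + 20

Solve f'(x) = 0:
  Factor: x^3 - 5*x^2 - 4*x + 20 = (x - 5)*(x - 2)*(x + 2) = 0.
  ⇒ x = -2, 2, 5

f''(x) = 3*x^2 - 10*x - 4
Second-derivative test at each critical point:
  f''(-2) = 28 > 0 → local minimum
  f''(2) = -12 < 0 → local maximum
  f''(5) = 21 > 0 → local minimum

Critical points: x = -2 (local minimum); x = 2 (local maximum); x = 5 (local minimum)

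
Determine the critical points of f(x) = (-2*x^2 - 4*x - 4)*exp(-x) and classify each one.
f'(x) = 2*x^2*exp(-x)

Solve f'(x) = 0:
  f'(x) = (2*x^2)·exp(-x) and exp(-x) > 0 for every x, so f'(x) = 0 ⇔ 2*x^2 = 0.
  2*x^2 = 0.
  ⇒ x = 0

f''(x) = 2*x*(2 - x)*exp(-x)
Second-derivative test at each critical point:
  f''(0) = 0, so the second-derivative test is inconclusive; use the first-derivative test: f'(-1/4) = 0.1605, f'(1/4) = 0.0974 — f' is positive on both sides (no sign change) → neither a local maximum nor a local minimum

Critical points: x = 0 (neither)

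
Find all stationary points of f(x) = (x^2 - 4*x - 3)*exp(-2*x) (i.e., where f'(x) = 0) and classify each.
f'(x) = 2*(-x^2 + 5*x + 1)*exp(-2*x)

Solve f'(x) = 0:
  f'(x) = (-2*x^2 + 10*x + 2)·exp(-2*x) and exp(-2*x) > 0 for every x, so f'(x) = 0 ⇔ -2*x^2 + 10*x + 2 = 0.
  Factor: -2*x^2 + 10*x + 2 = -2*(x^2 - 5*x - 1); x^2 - 5*x - 1 = 0 has no rational roots; quadratic formula: x = (5 ± √29)/2.
  ⇒ x = 5/2 - sqrt(29)/2 ≈ -0.1926, 5/2 + sqrt(29)/2 ≈ 5.1926

f''(x) = 2*(2*x^2 - 12*x + 3)*exp(-2*x)
Second-derivative test at each critical point:
  f''(-0.1926) = 15.8308 > 0 → local minimum
  f''(5.1926) = -3.327e-04 < 0 → local maximum

Critical points: x = 5/2 - sqrt(29)/2 ≈ -0.1926 (local minimum); x = 5/2 + sqrt(29)/2 ≈ 5.1926 (local maximum)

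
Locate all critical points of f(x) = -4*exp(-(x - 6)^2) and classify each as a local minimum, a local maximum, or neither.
f'(x) = 8*(x - 6)*exp(-(x - 6)^2)

Solve f'(x) = 0:
  f'(x) = (8*x - 48)·exp(-(x - 6)^2) and exp(-(x - 6)^2) > 0 for every x, so f'(x) = 0 ⇔ 8*x - 48 = 0.
  Factor: 8*x - 48 = 8*(x - 6) = 0.
  ⇒ x = 6

f''(x) = 8*(1 - 2*(x - 6)^2)*exp(-(x - 6)^2)
Second-derivative test at each critical point:
  f''(6) = 8 > 0 → local minimum

Critical points: x = 6 (local minimum)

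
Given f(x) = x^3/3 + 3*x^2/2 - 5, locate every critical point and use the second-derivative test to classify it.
f'(x) = x*(x + 3)

Solve f'(x) = 0:
  Factor: x^2 + 3*x = x*(x + 3) = 0.
  ⇒ x = -3, 0

f''(x) = 2*x + 3
Second-derivative test at each critical point:
  f''(-3) = -3 < 0 → local maximum
  f''(0) = 3 > 0 → local minimum

Critical points: x = -3 (local maximum); x = 0 (local minimum)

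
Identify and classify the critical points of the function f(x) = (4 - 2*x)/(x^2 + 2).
f'(x) = 2*(-x^2 + 2*x*(x - 2) - 2)/(x^2 + 2)^2

Solve f'(x) = 0:
  f'(x) = 2*(x^2 - 4*x - 2)/(x^2 + 2)^2; the denominator is positive wherever f is defined, so f'(x) = 0 ⇔ 2*x^2 - 8*x - 4 = 0.
  Factor: 2*x^2 - 8*x - 4 = 2*(x^2 - 4*x - 2); x^2 - 4*x - 2 = 0 has no rational roots; quadratic formula: x = (4 ± √24)/2.
  ⇒ x = 2 - sqrt(6) ≈ -0.4495, 2 + sqrt(6) ≈ 4.4495

f''(x) = 4*(4*x^2*(2 - x) + (3*x - 2)*(x^2 + 2))/(x^2 + 2)^3
Second-derivative test at each critical point:
  f''(-0.4495) = -2.0206 < 0 → local maximum
  f''(4.4495) = 0.0206 > 0 → local minimum

Critical points: x = 2 - sqrt(6) ≈ -0.4495 (local maximum); x = 2 + sqrt(6) ≈ 4.4495 (local minimum)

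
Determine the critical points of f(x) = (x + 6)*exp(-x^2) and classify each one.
f'(x) = (-2*x*(x + 6) + 1)*exp(-x^2)

Solve f'(x) = 0:
  f'(x) = (-2*x^2 - 12*x + 1)·exp(-x^2) and exp(-x^2) > 0 for every x, so f'(x) = 0 ⇔ -2*x^2 - 12*x + 1 = 0.
  2*x^2 + 12*x - 1 = 0 has no rational roots; quadratic formula: x = (-12 ± √152)/4.
  ⇒ x = -sqrt(38)/2 - 3 ≈ -6.0822, -3 + sqrt(38)/2 ≈ 0.0822

f''(x) = 2*(2*x^2*(x + 6) - 3*x - 6)*exp(-x^2)
Second-derivative test at each critical point:
  f''(-6.0822) = 1.059e-15 > 0 → local minimum
  f''(0.0822) = -12.2458 < 0 → local maximum

Critical points: x = -sqrt(38)/2 - 3 ≈ -6.0822 (local minimum); x = -3 + sqrt(38)/2 ≈ 0.0822 (local maximum)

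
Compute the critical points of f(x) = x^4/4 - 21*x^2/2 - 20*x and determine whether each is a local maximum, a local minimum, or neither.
f'(x) = x^3 - 21*x - 20

Solve f'(x) = 0:
  Factor: x^3 - 21*x - 20 = (x - 5)*(x + 1)*(x + 4) = 0.
  ⇒ x = -4, -1, 5

f''(x) = 3*x^2 - 21
Second-derivative test at each critical point:
  f''(-4) = 27 > 0 → local minimum
  f''(-1) = -18 < 0 → local maximum
  f''(5) = 54 > 0 → local minimum

Critical points: x = -4 (local minimum); x = -1 (local maximum); x = 5 (local minimum)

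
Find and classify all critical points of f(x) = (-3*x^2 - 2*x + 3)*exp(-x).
f'(x) = (3*x^2 - 4*x - 5)*exp(-x)

Solve f'(x) = 0:
  f'(x) = (3*x^2 - 4*x - 5)·exp(-x) and exp(-x) > 0 for every x, so f'(x) = 0 ⇔ 3*x^2 - 4*x - 5 = 0.
  3*x^2 - 4*x - 5 = 0 has no rational roots; quadratic formula: x = (4 ± √76)/6.
  ⇒ x = 2/3 - sqrt(19)/3 ≈ -0.7863, 2/3 + sqrt(19)/3 ≈ 2.1196

f''(x) = (-3*x^2 + 10*x + 1)*exp(-x)
Second-derivative test at each critical point:
  f''(-0.7863) = -19.1378 < 0 → local maximum
  f''(2.1196) = 1.0468 > 0 → local minimum

Critical points: x = 2/3 - sqrt(19)/3 ≈ -0.7863 (local maximum); x = 2/3 + sqrt(19)/3 ≈ 2.1196 (local minimum)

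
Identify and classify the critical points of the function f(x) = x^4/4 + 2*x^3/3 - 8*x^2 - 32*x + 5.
f'(x) = x^3 + 2*x^2 - 16*x - 32

Solve f'(x) = 0:
  Factor: x^3 + 2*x^2 - 16*x - 32 = (x - 4)*(x + 2)*(x + 4) = 0.
  ⇒ x = -4, -2, 4

f''(x) = 3*x^2 + 4*x - 16
Second-derivative test at each critical point:
  f''(-4) = 16 > 0 → local minimum
  f''(-2) = -12 < 0 → local maximum
  f''(4) = 48 > 0 → local minimum

Critical points: x = -4 (local minimum); x = -2 (local maximum); x = 4 (local minimum)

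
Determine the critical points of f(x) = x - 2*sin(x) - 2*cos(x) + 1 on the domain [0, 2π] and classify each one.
f'(x) = -2*sqrt(2)*cos(x + pi/4) + 1

Solve f'(x) = 0 on [0, 2π]:
  f'(x) = 0 ⇔ 2*sin(x) - 2*cos(x) = -1. Write the left side as R·cos(x + φ) with R = √((-2)² + (-2)²) = 2*sqrt(2), cos φ = -sqrt(2)/2, sin φ = -sqrt(2)/2; then cos(x + φ) = -sqrt(2)/4. Solve for x and keep the solutions lying in [0, 2π].
  ⇒ x = atan((-1 + sqrt(7))/(1 + sqrt(7))) ≈ 0.4240, atan((-sqrt(7) - 1)/(1 - sqrt(7))) + pi ≈ 4.2884

f''(x) = 2*sqrt(2)*sin(x + pi/4)
Second-derivative test at each critical point:
  f''(0.4240) = 2.6458 > 0 → local minimum
  f''(4.2884) = -2.6458 < 0 → local maximum

Critical points: x = atan((-1 + sqrt(7))/(1 + sqrt(7))) ≈ 0.4240 (local minimum); x = atan((-sqrt(7) - 1)/(1 - sqrt(7))) + pi ≈ 4.2884 (local maximum)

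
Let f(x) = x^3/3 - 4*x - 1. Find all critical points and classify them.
f'(x) = x^2 - 4

Solve f'(x) = 0:
  Factor: x^2 - 4 = (x - 2)*(x + 2) = 0.
  ⇒ x = -2, 2

f''(x) = 2*x
Second-derivative test at each critical point:
  f''(-2) = -4 < 0 → local maximum
  f''(2) = 4 > 0 → local minimum

Critical points: x = -2 (local maximum); x = 2 (local minimum)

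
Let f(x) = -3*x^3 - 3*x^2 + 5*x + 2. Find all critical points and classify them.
f'(x) = -9*x^2 - 6*x + 5

Solve f'(x) = 0:
  9*x^2 + 6*x - 5 = 0 has no rational roots; quadratic formula: x = (-6 ± √216)/18.
  ⇒ x = -sqrt(6)/3 - 1/3 ≈ -1.1498, -1/3 + sqrt(6)/3 ≈ 0.4832

f''(x) = -18*x - 6
Second-derivative test at each critical point:
  f''(-1.1498) = 14.6969 > 0 → local minimum
  f''(0.4832) = -14.6969 < 0 → local maximum

Critical points: x = -sqrt(6)/3 - 1/3 ≈ -1.1498 (local minimum); x = -1/3 + sqrt(6)/3 ≈ 0.4832 (local maximum)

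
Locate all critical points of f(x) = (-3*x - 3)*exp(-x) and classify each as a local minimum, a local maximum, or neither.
f'(x) = 3*x*exp(-x)

Solve f'(x) = 0:
  f'(x) = (3*x)·exp(-x) and exp(-x) > 0 for every x, so f'(x) = 0 ⇔ 3*x = 0.
  3*x = 0.
  ⇒ x = 0

f''(x) = 3*(1 - x)*exp(-x)
Second-derivative test at each critical point:
  f''(0) = 3 > 0 → local minimum

Critical points: x = 0 (local minimum)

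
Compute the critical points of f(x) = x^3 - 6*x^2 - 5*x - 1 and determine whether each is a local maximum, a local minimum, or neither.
f'(x) = 3*x^2 - 12*x - 5

Solve f'(x) = 0:
  3*x^2 - 12*x - 5 = 0 has no rational roots; quadratic formula: x = (12 ± √204)/6.
  ⇒ x = 2 - sqrt(51)/3 ≈ -0.3805, 2 + sqrt(51)/3 ≈ 4.3805

f''(x) = 6*x - 12
Second-derivative test at each critical point:
  f''(-0.3805) = -14.2829 < 0 → local maximum
  f''(4.3805) = 14.2829 > 0 → local minimum

Critical points: x = 2 - sqrt(51)/3 ≈ -0.3805 (local maximum); x = 2 + sqrt(51)/3 ≈ 4.3805 (local minimum)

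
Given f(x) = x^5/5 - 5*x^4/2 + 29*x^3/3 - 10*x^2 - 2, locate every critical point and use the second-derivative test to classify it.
f'(x) = x*(x^3 - 10*x^2 + 29*x - 20)

Solve f'(x) = 0:
  Factor: x^4 - 10*x^3 + 29*x^2 - 20*x = x*(x - 5)*(x - 4)*(x - 1) = 0.
  ⇒ x = 0, 1, 4, 5

f''(x) = 4*x^3 - 30*x^2 + 58*x - 20
Second-derivative test at each critical point:
  f''(0) = -20 < 0 → local maximum
  f''(1) = 12 > 0 → local minimum
  f''(4) = -12 < 0 → local maximum
  f''(5) = 20 > 0 → local minimum

Critical points: x = 0 (local maximum); x = 1 (local minimum); x = 4 (local maximum); x = 5 (local minimum)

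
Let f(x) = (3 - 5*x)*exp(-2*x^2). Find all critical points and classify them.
f'(x) = (4*x*(5*x - 3) - 5)*exp(-2*x^2)

Solve f'(x) = 0:
  f'(x) = (20*x^2 - 12*x - 5)·exp(-2*x^2) and exp(-2*x^2) > 0 for every x, so f'(x) = 0 ⇔ 20*x^2 - 12*x - 5 = 0.
  20*x^2 - 12*x - 5 = 0 has no rational roots; quadratic formula: x = (12 ± √544)/40.
  ⇒ x = 3/10 - sqrt(34)/10 ≈ -0.2831, 3/10 + sqrt(34)/10 ≈ 0.8831

f''(x) = 4*(4*x^2*(3 - 5*x) + 15*x - 3)*exp(-2*x^2)
Second-derivative test at each critical point:
  f''(-0.2831) = -19.8696 < 0 → local maximum
  f''(0.8831) = 4.9026 > 0 → local minimum

Critical points: x = 3/10 - sqrt(34)/10 ≈ -0.2831 (local maximum); x = 3/10 + sqrt(34)/10 ≈ 0.8831 (local minimum)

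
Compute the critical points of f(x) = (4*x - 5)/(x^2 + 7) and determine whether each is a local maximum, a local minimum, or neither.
f'(x) = 2*(-2*x^2 + 5*x + 14)/(x^4 + 14*x^2 + 49)

Solve f'(x) = 0:
  f'(x) = -2*(2*x^2 - 5*x - 14)/(x^2 + 7)^2; the denominator is positive wherever f is defined, so f'(x) = 0 ⇔ -4*x^2 + 10*x + 28 = 0.
  Factor: -4*x^2 + 10*x + 28 = -2*(2*x^2 - 5*x - 14); 2*x^2 - 5*x - 14 = 0 has no rational roots; quadratic formula: x = (5 ± √137)/4.
  ⇒ x = 5/4 - sqrt(137)/4 ≈ -1.6762, 5/4 + sqrt(137)/4 ≈ 4.1762

f''(x) = 2*(4*x^2*(4*x - 5) + (5 - 12*x)*(x^2 + 7))/(x^2 + 7)^3
Second-derivative test at each critical point:
  f''(-1.6762) = 0.2433 > 0 → local minimum
  f''(4.1762) = -0.0392 < 0 → local maximum

Critical points: x = 5/4 - sqrt(137)/4 ≈ -1.6762 (local minimum); x = 5/4 + sqrt(137)/4 ≈ 4.1762 (local maximum)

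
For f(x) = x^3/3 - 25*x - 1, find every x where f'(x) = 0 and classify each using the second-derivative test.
f'(x) = x^2 - 25

Solve f'(x) = 0:
  Factor: x^2 - 25 = (x - 5)*(x + 5) = 0.
  ⇒ x = -5, 5

f''(x) = 2*x
Second-derivative test at each critical point:
  f''(-5) = -10 < 0 → local maximum
  f''(5) = 10 > 0 → local minimum

Critical points: x = -5 (local maximum); x = 5 (local minimum)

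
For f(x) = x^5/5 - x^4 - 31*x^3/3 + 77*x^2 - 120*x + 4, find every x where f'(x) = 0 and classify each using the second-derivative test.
f'(x) = x^4 - 4*x^3 - 31*x^2 + 154*x - 120

Solve f'(x) = 0:
  Factor: x^4 - 4*x^3 - 31*x^2 + 154*x - 120 = (x - 5)*(x - 4)*(x - 1)*(x + 6) = 0.
  ⇒ x = -6, 1, 4, 5

f''(x) = 4*x^3 - 12*x^2 - 62*x + 154
Second-derivative test at each critical point:
  f''(-6) = -770 < 0 → local maximum
  f''(1) = 84 > 0 → local minimum
  f''(4) = -30 < 0 → local maximum
  f''(5) = 44 > 0 → local minimum

Critical points: x = -6 (local maximum); x = 1 (local minimum); x = 4 (local maximum); x = 5 (local minimum)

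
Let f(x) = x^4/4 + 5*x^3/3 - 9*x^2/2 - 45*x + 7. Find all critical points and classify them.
f'(x) = x^3 + 5*x^2 - 9*x - 45

Solve f'(x) = 0:
  Factor: x^3 + 5*x^2 - 9*x - 45 = (x - 3)*(x + 3)*(x + 5) = 0.
  ⇒ x = -5, -3, 3

f''(x) = 3*x^2 + 10*x - 9
Second-derivative test at each critical point:
  f''(-5) = 16 > 0 → local minimum
  f''(-3) = -12 < 0 → local maximum
  f''(3) = 48 > 0 → local minimum

Critical points: x = -5 (local minimum); x = -3 (local maximum); x = 3 (local minimum)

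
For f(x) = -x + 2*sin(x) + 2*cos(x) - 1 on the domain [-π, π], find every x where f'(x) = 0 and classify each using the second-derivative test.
f'(x) = 2*sqrt(2)*cos(x + pi/4) - 1

Solve f'(x) = 0 on [-π, π]:
  f'(x) = 0 ⇔ -2*sin(x) + 2*cos(x) = 1. Write the left side as R·cos(x + φ) with R = √(2² + 2²) = 2*sqrt(2), cos φ = sqrt(2)/2, sin φ = sqrt(2)/2; then cos(x + φ) = sqrt(2)/4. Solve for x and keep the solutions lying in [-π, π].
  ⇒ x = -pi + atan((-sqrt(7) - 1)/(1 - sqrt(7))) ≈ -1.9948, atan((-1 + sqrt(7))/(1 + sqrt(7))) ≈ 0.4240

f''(x) = -2*sqrt(2)*sin(x + pi/4)
Second-derivative test at each critical point:
  f''(-1.9948) = 2.6458 > 0 → local minimum
  f''(0.4240) = -2.6458 < 0 → local maximum

Critical points: x = -pi + atan((-sqrt(7) - 1)/(1 - sqrt(7))) ≈ -1.9948 (local minimum); x = atan((-1 + sqrt(7))/(1 + sqrt(7))) ≈ 0.4240 (local maximum)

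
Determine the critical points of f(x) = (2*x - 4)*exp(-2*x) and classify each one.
f'(x) = 2*(5 - 2*x)*exp(-2*x)

Solve f'(x) = 0:
  f'(x) = (10 - 4*x)·exp(-2*x) and exp(-2*x) > 0 for every x, so f'(x) = 0 ⇔ 10 - 4*x = 0.
  Factor: 10 - 4*x = -2*(2*x - 5) = 0.
  ⇒ x = 5/2

f''(x) = 8*(x - 3)*exp(-2*x)
Second-derivative test at each critical point:
  f''(5/2) = -0.0270 < 0 → local maximum

Critical points: x = 5/2 (local maximum)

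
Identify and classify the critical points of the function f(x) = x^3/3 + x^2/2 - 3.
f'(x) = x*(x + 1)

Solve f'(x) = 0:
  Factor: x^2 + x = x*(x + 1) = 0.
  ⇒ x = -1, 0

f''(x) = 2*x + 1
Second-derivative test at each critical point:
  f''(-1) = -1 < 0 → local maximum
  f''(0) = 1 > 0 → local minimum

Critical points: x = -1 (local maximum); x = 0 (local minimum)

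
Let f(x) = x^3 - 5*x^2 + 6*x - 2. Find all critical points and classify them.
f'(x) = 3*x^2 - 10*x + 6

Solve f'(x) = 0:
  3*x^2 - 10*x + 6 = 0 has no rational roots; quadratic formula: x = (10 ± √28)/6.
  ⇒ x = 5/3 - sqrt(7)/3 ≈ 0.7847, sqrt(7)/3 + 5/3 ≈ 2.5486

f''(x) = 6*x - 10
Second-derivative test at each critical point:
  f''(0.7847) = -5.2915 < 0 → local maximum
  f''(2.5486) = 5.2915 > 0 → local minimum

Critical points: x = 5/3 - sqrt(7)/3 ≈ 0.7847 (local maximum); x = sqrt(7)/3 + 5/3 ≈ 2.5486 (local minimum)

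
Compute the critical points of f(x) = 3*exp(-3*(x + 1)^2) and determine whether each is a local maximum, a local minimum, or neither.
f'(x) = 18*(-x - 1)*exp(-3*(x + 1)^2)

Solve f'(x) = 0:
  f'(x) = (-18*x - 18)·exp(-3*(x + 1)^2) and exp(-3*(x + 1)^2) > 0 for every x, so f'(x) = 0 ⇔ -18*x - 18 = 0.
  Factor: -18*x - 18 = -18*(x + 1) = 0.
  ⇒ x = -1

f''(x) = 18*(6*(x + 1)^2 - 1)*exp(-3*(x + 1)^2)
Second-derivative test at each critical point:
  f''(-1) = -18 < 0 → local maximum

Critical points: x = -1 (local maximum)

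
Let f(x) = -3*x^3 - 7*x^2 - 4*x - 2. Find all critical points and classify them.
f'(x) = -9*x^2 - 14*x - 4

Solve f'(x) = 0:
  9*x^2 + 14*x + 4 = 0 has no rational roots; quadratic formula: x = (-14 ± √52)/18.
  ⇒ x = -7/9 - sqrt(13)/9 ≈ -1.1784, -7/9 + sqrt(13)/9 ≈ -0.3772

f''(x) = -18*x - 14
Second-derivative test at each critical point:
  f''(-1.1784) = 7.2111 > 0 → local minimum
  f''(-0.3772) = -7.2111 < 0 → local maximum

Critical points: x = -7/9 - sqrt(13)/9 ≈ -1.1784 (local minimum); x = -7/9 + sqrt(13)/9 ≈ -0.3772 (local maximum)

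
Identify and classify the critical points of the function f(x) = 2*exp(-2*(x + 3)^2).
f'(x) = 8*(-x - 3)*exp(-2*(x + 3)^2)

Solve f'(x) = 0:
  f'(x) = (-8*x - 24)·exp(-2*(x + 3)^2) and exp(-2*(x + 3)^2) > 0 for every x, so f'(x) = 0 ⇔ -8*x - 24 = 0.
  Factor: -8*x - 24 = -8*(x + 3) = 0.
  ⇒ x = -3

f''(x) = 8*(4*(x + 3)^2 - 1)*exp(-2*(x + 3)^2)
Second-derivative test at each critical point:
  f''(-3) = -8 < 0 → local maximum

Critical points: x = -3 (local maximum)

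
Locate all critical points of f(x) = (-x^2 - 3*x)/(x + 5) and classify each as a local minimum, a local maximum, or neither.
f'(x) = (-x^2 - 10*x - 15)/(x^2 + 10*x + 25)

Solve f'(x) = 0:
  f'(x) = -(x^2 + 10*x + 15)/(x + 5)^2; the denominator is positive wherever f is defined, so f'(x) = 0 ⇔ -x^2 - 10*x - 15 = 0.
  x^2 + 10*x + 15 = 0 has no rational roots; quadratic formula: x = (-10 ± √40)/2.
  ⇒ x = -5 - sqrt(10) ≈ -8.1623, -5 + sqrt(10) ≈ -1.8377

f''(x) = -20/(x^3 + 15*x^2 + 75*x + 125)
Second-derivative test at each critical point:
  f''(-8.1623) = 0.6325 > 0 → local minimum
  f''(-1.8377) = -0.6325 < 0 → local maximum

Critical points: x = -5 - sqrt(10) ≈ -8.1623 (local minimum); x = -5 + sqrt(10) ≈ -1.8377 (local maximum)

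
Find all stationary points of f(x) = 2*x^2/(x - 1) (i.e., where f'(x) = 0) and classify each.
f'(x) = 2*x*(x - 2)/(x^2 - 2*x + 1)

Solve f'(x) = 0:
  f'(x) = 2*x*(x - 2)/(x - 1)^2; the denominator is positive wherever f is defined, so f'(x) = 0 ⇔ 2*x^2 - 4*x = 0.
  Factor: 2*x^2 - 4*x = 2*x*(x - 2) = 0.
  ⇒ x = 0, 2

f''(x) = 4/(x^3 - 3*x^2 + 3*x - 1)
Second-derivative test at each critical point:
  f''(0) = -4 < 0 → local maximum
  f''(2) = 4 > 0 → local minimum

Critical points: x = 0 (local maximum); x = 2 (local minimum)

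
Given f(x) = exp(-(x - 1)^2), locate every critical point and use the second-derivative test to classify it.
f'(x) = 2*(1 - x)*exp(-(x - 1)^2)

Solve f'(x) = 0:
  f'(x) = (2 - 2*x)·exp(-(x - 1)^2) and exp(-(x - 1)^2) > 0 for every x, so f'(x) = 0 ⇔ 2 - 2*x = 0.
  Factor: 2 - 2*x = -2*(x - 1) = 0.
  ⇒ x = 1

f''(x) = 2*(2*(x - 1)^2 - 1)*exp(-(x - 1)^2)
Second-derivative test at each critical point:
  f''(1) = -2 < 0 → local maximum

Critical points: x = 1 (local maximum)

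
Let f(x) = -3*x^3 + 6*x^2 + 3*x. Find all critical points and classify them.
f'(x) = -9*x^2 + 12*x + 3

Solve f'(x) = 0:
  Factor: -9*x^2 + 12*x + 3 = -3*(3*x^2 - 4*x - 1); 3*x^2 - 4*x - 1 = 0 has no rational roots; quadratic formula: x = (4 ± √28)/6.
  ⇒ x = 2/3 - sqrt(7)/3 ≈ -0.2153, 2/3 + sqrt(7)/3 ≈ 1.5486

f''(x) = 12 - 18*x
Second-derivative test at each critical point:
  f''(-0.2153) = 15.8745 > 0 → local minimum
  f''(1.5486) = -15.8745 < 0 → local maximum

Critical points: x = 2/3 - sqrt(7)/3 ≈ -0.2153 (local minimum); x = 2/3 + sqrt(7)/3 ≈ 1.5486 (local maximum)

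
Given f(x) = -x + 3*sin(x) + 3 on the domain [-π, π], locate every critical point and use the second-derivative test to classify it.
f'(x) = 3*cos(x) - 1

Solve f'(x) = 0 on [-π, π]:
  f'(x) = 0 ⇔ cos(x) = 1/3, i.e. x = ±arccos(1/3) + 2nπ; keep the solutions lying in [-π, π].
  ⇒ x = -acos(1/3) ≈ -1.2310, acos(1/3) ≈ 1.2310

f''(x) = -3*sin(x)
Second-derivative test at each critical point:
  f''(-1.2310) = 2.8284 > 0 → local minimum
  f''(1.2310) = -2.8284 < 0 → local maximum

Critical points: x = -acos(1/3) ≈ -1.2310 (local minimum); x = acos(1/3) ≈ 1.2310 (local maximum)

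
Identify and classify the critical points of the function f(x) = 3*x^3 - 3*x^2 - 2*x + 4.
f'(x) = 9*x^2 - 6*x - 2

Solve f'(x) = 0:
  9*x^2 - 6*x - 2 = 0 has no rational roots; quadratic formula: x = (6 ± √108)/18.
  ⇒ x = 1/3 - sqrt(3)/3 ≈ -0.2440, 1/3 + sqrt(3)/3 ≈ 0.9107

f''(x) = 18*x - 6
Second-derivative test at each critical point:
  f''(-0.2440) = -10.3923 < 0 → local maximum
  f''(0.9107) = 10.3923 > 0 → local minimum

Critical points: x = 1/3 - sqrt(3)/3 ≈ -0.2440 (local maximum); x = 1/3 + sqrt(3)/3 ≈ 0.9107 (local minimum)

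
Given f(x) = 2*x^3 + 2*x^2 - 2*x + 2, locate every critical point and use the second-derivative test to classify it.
f'(x) = 6*x^2 + 4*x - 2

Solve f'(x) = 0:
  Factor: 6*x^2 + 4*x - 2 = 2*(x + 1)*(3*x - 1) = 0.
  ⇒ x = -1, 1/3

f''(x) = 12*x + 4
Second-derivative test at each critical point:
  f''(-1) = -8 < 0 → local maximum
  f''(1/3) = 8 > 0 → local minimum

Critical points: x = -1 (local maximum); x = 1/3 (local minimum)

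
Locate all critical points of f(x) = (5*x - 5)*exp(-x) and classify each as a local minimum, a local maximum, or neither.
f'(x) = 5*(2 - x)*exp(-x)

Solve f'(x) = 0:
  f'(x) = (10 - 5*x)·exp(-x) and exp(-x) > 0 for every x, so f'(x) = 0 ⇔ 10 - 5*x = 0.
  Factor: 10 - 5*x = -5*(x - 2) = 0.
  ⇒ x = 2

f''(x) = 5*(x - 3)*exp(-x)
Second-derivative test at each critical point:
  f''(2) = -0.6767 < 0 → local maximum

Critical points: x = 2 (local maximum)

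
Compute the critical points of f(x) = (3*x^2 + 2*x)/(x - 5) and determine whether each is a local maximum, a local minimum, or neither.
f'(x) = (3*x^2 - 30*x - 10)/(x^2 - 10*x + 25)

Solve f'(x) = 0:
  f'(x) = (3*x^2 - 30*x - 10)/(x - 5)^2; the denominator is positive wherever f is defined, so f'(x) = 0 ⇔ 3*x^2 - 30*x - 10 = 0.
  3*x^2 - 30*x - 10 = 0 has no rational roots; quadratic formula: x = (30 ± √1020)/6.
  ⇒ x = 5 - sqrt(255)/3 ≈ -0.3229, 5 + sqrt(255)/3 ≈ 10.3229

f''(x) = 170/(x^3 - 15*x^2 + 75*x - 125)
Second-derivative test at each critical point:
  f''(-0.3229) = -1.1272 < 0 → local maximum
  f''(10.3229) = 1.1272 > 0 → local minimum

Critical points: x = 5 - sqrt(255)/3 ≈ -0.3229 (local maximum); x = 5 + sqrt(255)/3 ≈ 10.3229 (local minimum)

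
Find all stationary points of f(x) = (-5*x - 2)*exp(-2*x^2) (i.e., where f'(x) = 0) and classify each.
f'(x) = (4*x*(5*x + 2) - 5)*exp(-2*x^2)

Solve f'(x) = 0:
  f'(x) = (20*x^2 + 8*x - 5)·exp(-2*x^2) and exp(-2*x^2) > 0 for every x, so f'(x) = 0 ⇔ 20*x^2 + 8*x - 5 = 0.
  20*x^2 + 8*x - 5 = 0 has no rational roots; quadratic formula: x = (-8 ± √464)/40.
  ⇒ x = -sqrt(29)/10 - 1/5 ≈ -0.7385, -1/5 + sqrt(29)/10 ≈ 0.3385

f''(x) = 4*(-20*x^3 - 8*x^2 + 15*x + 2)*exp(-2*x^2)
Second-derivative test at each critical point:
  f''(-0.7385) = -7.2364 < 0 → local maximum
  f''(0.3385) = 17.1287 > 0 → local minimum

Critical points: x = -sqrt(29)/10 - 1/5 ≈ -0.7385 (local maximum); x = -1/5 + sqrt(29)/10 ≈ 0.3385 (local minimum)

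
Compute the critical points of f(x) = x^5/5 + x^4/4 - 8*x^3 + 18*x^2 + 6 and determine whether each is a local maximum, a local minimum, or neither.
f'(x) = x*(x^3 + x^2 - 24*x + 36)

Solve f'(x) = 0:
  Factor: x^4 + x^3 - 24*x^2 + 36*x = x*(x - 3)*(x - 2)*(x + 6) = 0.
  ⇒ x = -6, 0, 2, 3

f''(x) = 4*x^3 + 3*x^2 - 48*x + 36
Second-derivative test at each critical point:
  f''(-6) = -432 < 0 → local maximum
  f''(0) = 36 > 0 → local minimum
  f''(2) = -16 < 0 → local maximum
  f''(3) = 27 > 0 → local minimum

Critical points: x = -6 (local maximum); x = 0 (local minimum); x = 2 (local maximum); x = 3 (local minimum)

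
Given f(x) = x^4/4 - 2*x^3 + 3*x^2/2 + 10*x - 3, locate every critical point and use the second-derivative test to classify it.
f'(x) = x^3 - 6*x^2 + 3*x + 10

Solve f'(x) = 0:
  Factor: x^3 - 6*x^2 + 3*x + 10 = (x - 5)*(x - 2)*(x + 1) = 0.
  ⇒ x = -1, 2, 5

f''(x) = 3*x^2 - 12*x + 3
Second-derivative test at each critical point:
  f''(-1) = 18 > 0 → local minimum
  f''(2) = -9 < 0 → local maximum
  f''(5) = 18 > 0 → local minimum

Critical points: x = -1 (local minimum); x = 2 (local maximum); x = 5 (local minimum)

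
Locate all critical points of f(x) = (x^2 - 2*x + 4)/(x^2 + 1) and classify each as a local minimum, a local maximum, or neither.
f'(x) = 2*(x^2 - 3*x - 1)/(x^4 + 2*x^2 + 1)

Solve f'(x) = 0:
  f'(x) = 2*(x^2 - 3*x - 1)/(x^2 + 1)^2; the denominator is positive wherever f is defined, so f'(x) = 0 ⇔ 2*x^2 - 6*x - 2 = 0.
  Factor: 2*x^2 - 6*x - 2 = 2*(x^2 - 3*x - 1); x^2 - 3*x - 1 = 0 has no rational roots; quadratic formula: x = (3 ± √13)/2.
  ⇒ x = 3/2 - sqrt(13)/2 ≈ -0.3028, 3/2 + sqrt(13)/2 ≈ 3.3028

f''(x) = 2*(-2*x^3 + 9*x^2 + 6*x - 3)/(x^6 + 3*x^4 + 3*x^2 + 1)
Second-derivative test at each critical point:
  f''(-0.3028) = -6.0509 < 0 → local maximum
  f''(3.3028) = 0.0509 > 0 → local minimum

Critical points: x = 3/2 - sqrt(13)/2 ≈ -0.3028 (local maximum); x = 3/2 + sqrt(13)/2 ≈ 3.3028 (local minimum)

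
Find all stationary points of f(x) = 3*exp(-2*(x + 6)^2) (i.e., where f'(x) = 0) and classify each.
f'(x) = 12*(-x - 6)*exp(-2*(x + 6)^2)

Solve f'(x) = 0:
  f'(x) = (-12*x - 72)·exp(-2*(x + 6)^2) and exp(-2*(x + 6)^2) > 0 for every x, so f'(x) = 0 ⇔ -12*x - 72 = 0.
  Factor: -12*x - 72 = -12*(x + 6) = 0.
  ⇒ x = -6

f''(x) = 12*(4*(x + 6)^2 - 1)*exp(-2*(x + 6)^2)
Second-derivative test at each critical point:
  f''(-6) = -12 < 0 → local maximum

Critical points: x = -6 (local maximum)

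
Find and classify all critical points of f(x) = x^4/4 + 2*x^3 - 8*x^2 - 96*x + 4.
f'(x) = x^3 + 6*x^2 - 16*x - 96

Solve f'(x) = 0:
  Factor: x^3 + 6*x^2 - 16*x - 96 = (x - 4)*(x + 4)*(x + 6) = 0.
  ⇒ x = -6, -4, 4

f''(x) = 3*x^2 + 12*x - 16
Second-derivative test at each critical point:
  f''(-6) = 20 > 0 → local minimum
  f''(-4) = -16 < 0 → local maximum
  f''(4) = 80 > 0 → local minimum

Critical points: x = -6 (local minimum); x = -4 (local maximum); x = 4 (local minimum)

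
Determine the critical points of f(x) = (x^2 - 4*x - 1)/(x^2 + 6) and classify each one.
f'(x) = 2*(2*x^2 + 7*x - 12)/(x^4 + 12*x^2 + 36)

Solve f'(x) = 0:
  f'(x) = 2*(2*x^2 + 7*x - 12)/(x^2 + 6)^2; the denominator is positive wherever f is defined, so f'(x) = 0 ⇔ 4*x^2 + 14*x - 24 = 0.
  Factor: 4*x^2 + 14*x - 24 = 2*(2*x^2 + 7*x - 12); 2*x^2 + 7*x - 12 = 0 has no rational roots; quadratic formula: x = (-7 ± √145)/4.
  ⇒ x = -sqrt(145)/4 - 7/4 ≈ -4.7604, -7/4 + sqrt(145)/4 ≈ 1.2604

f''(x) = 2*(-4*x^3 - 21*x^2 + 72*x + 42)/(x^6 + 18*x^4 + 108*x^2 + 216)
Second-derivative test at each critical point:
  f''(-4.7604) = -0.0293 < 0 → local maximum
  f''(1.2604) = 0.4182 > 0 → local minimum

Critical points: x = -sqrt(145)/4 - 7/4 ≈ -4.7604 (local maximum); x = -7/4 + sqrt(145)/4 ≈ 1.2604 (local minimum)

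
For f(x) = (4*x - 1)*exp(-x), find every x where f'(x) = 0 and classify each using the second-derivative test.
f'(x) = (5 - 4*x)*exp(-x)

Solve f'(x) = 0:
  f'(x) = (5 - 4*x)·exp(-x) and exp(-x) > 0 for every x, so f'(x) = 0 ⇔ 5 - 4*x = 0.
  5 - 4*x = 0.
  ⇒ x = 5/4

f''(x) = (4*x - 9)*exp(-x)
Second-derivative test at each critical point:
  f''(5/4) = -1.1460 < 0 → local maximum

Critical points: x = 5/4 (local maximum)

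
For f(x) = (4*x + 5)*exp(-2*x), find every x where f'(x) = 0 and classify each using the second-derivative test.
f'(x) = 2*(-4*x - 3)*exp(-2*x)

Solve f'(x) = 0:
  f'(x) = (-8*x - 6)·exp(-2*x) and exp(-2*x) > 0 for every x, so f'(x) = 0 ⇔ -8*x - 6 = 0.
  Factor: -8*x - 6 = -2*(4*x + 3) = 0.
  ⇒ x = -3/4

f''(x) = 4*(4*x + 1)*exp(-2*x)
Second-derivative test at each critical point:
  f''(-3/4) = -35.8535 < 0 → local maximum

Critical points: x = -3/4 (local maximum)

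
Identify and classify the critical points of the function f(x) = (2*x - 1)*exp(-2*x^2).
f'(x) = 2*(-2*x*(2*x - 1) + 1)*exp(-2*x^2)

Solve f'(x) = 0:
  f'(x) = (-8*x^2 + 4*x + 2)·exp(-2*x^2) and exp(-2*x^2) > 0 for every x, so f'(x) = 0 ⇔ -8*x^2 + 4*x + 2 = 0.
  Factor: -8*x^2 + 4*x + 2 = -2*(4*x^2 - 2*x - 1); 4*x^2 - 2*x - 1 = 0 has no rational roots; quadratic formula: x = (2 ± √20)/8.
  ⇒ x = 1/4 - sqrt(5)/4 ≈ -0.3090, 1/4 + sqrt(5)/4 ≈ 0.8090

f''(x) = 4*(4*x^2*(2*x - 1) - 6*x + 1)*exp(-2*x^2)
Second-derivative test at each critical point:
  f''(-0.3090) = 7.3893 > 0 → local minimum
  f''(0.8090) = -2.4157 < 0 → local maximum

Critical points: x = 1/4 - sqrt(5)/4 ≈ -0.3090 (local minimum); x = 1/4 + sqrt(5)/4 ≈ 0.8090 (local maximum)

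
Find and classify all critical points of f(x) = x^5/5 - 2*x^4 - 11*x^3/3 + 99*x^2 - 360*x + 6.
f'(x) = x^4 - 8*x^3 - 11*x^2 + 198*x - 360

Solve f'(x) = 0:
  Factor: x^4 - 8*x^3 - 11*x^2 + 198*x - 360 = (x - 6)*(x - 4)*(x - 3)*(x + 5) = 0.
  ⇒ x = -5, 3, 4, 6

f''(x) = 4*x^3 - 24*x^2 - 22*x + 198
Second-derivative test at each critical point:
  f''(-5) = -792 < 0 → local maximum
  f''(3) = 24 > 0 → local minimum
  f''(4) = -18 < 0 → local maximum
  f''(6) = 66 > 0 → local minimum

Critical points: x = -5 (local maximum); x = 3 (local minimum); x = 4 (local maximum); x = 6 (local minimum)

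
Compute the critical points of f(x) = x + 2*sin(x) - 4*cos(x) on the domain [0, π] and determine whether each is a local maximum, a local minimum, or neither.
f'(x) = 4*sin(x) + 2*cos(x) + 1

Solve f'(x) = 0 on [0, π]:
  f'(x) = 0 ⇔ 4*sin(x) + 2*cos(x) = -1. Write the left side as R·cos(x + φ) with R = √(2² + (-4)²) = 2*sqrt(5), cos φ = sqrt(5)/5, sin φ = -2*sqrt(5)/5; then cos(x + φ) = -sqrt(5)/10. Solve for x and keep the solutions lying in [0, π].
  ⇒ x = atan((-2 + sqrt(19))/(-2*sqrt(19) - 1)) + pi ≈ 2.9035

f''(x) = -2*sin(x) + 4*cos(x)
Second-derivative test at each critical point:
  f''(2.9035) = -4.3589 < 0 → local maximum

Critical points: x = atan((-2 + sqrt(19))/(-2*sqrt(19) - 1)) + pi ≈ 2.9035 (local maximum)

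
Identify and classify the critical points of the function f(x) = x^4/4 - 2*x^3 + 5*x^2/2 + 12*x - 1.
f'(x) = x^3 - 6*x^2 + 5*x + 12

Solve f'(x) = 0:
  Factor: x^3 - 6*x^2 + 5*x + 12 = (x - 4)*(x - 3)*(x + 1) = 0.
  ⇒ x = -1, 3, 4

f''(x) = 3*x^2 - 12*x + 5
Second-derivative test at each critical point:
  f''(-1) = 20 > 0 → local minimum
  f''(3) = -4 < 0 → local maximum
  f''(4) = 5 > 0 → local minimum

Critical points: x = -1 (local minimum); x = 3 (local maximum); x = 4 (local minimum)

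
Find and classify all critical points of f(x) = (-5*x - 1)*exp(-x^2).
f'(x) = (2*x*(5*x + 1) - 5)*exp(-x^2)

Solve f'(x) = 0:
  f'(x) = (10*x^2 + 2*x - 5)·exp(-x^2) and exp(-x^2) > 0 for every x, so f'(x) = 0 ⇔ 10*x^2 + 2*x - 5 = 0.
  10*x^2 + 2*x - 5 = 0 has no rational roots; quadratic formula: x = (-2 ± √204)/20.
  ⇒ x = -sqrt(51)/10 - 1/10 ≈ -0.8141, -1/10 + sqrt(51)/10 ≈ 0.6141

f''(x) = 2*(-10*x^3 - 2*x^2 + 15*x + 1)*exp(-x^2)
Second-derivative test at each critical point:
  f''(-0.8141) = -7.3613 < 0 → local maximum
  f''(0.6141) = 9.7952 > 0 → local minimum

Critical points: x = -sqrt(51)/10 - 1/10 ≈ -0.8141 (local maximum); x = -1/10 + sqrt(51)/10 ≈ 0.6141 (local minimum)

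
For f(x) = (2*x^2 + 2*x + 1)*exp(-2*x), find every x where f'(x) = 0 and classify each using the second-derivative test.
f'(x) = -4*x^2*exp(-2*x)

Solve f'(x) = 0:
  f'(x) = (-4*x^2)·exp(-2*x) and exp(-2*x) > 0 for every x, so f'(x) = 0 ⇔ -4*x^2 = 0.
  -4*x^2 = 0.
  ⇒ x = 0

f''(x) = 8*x*(x - 1)*exp(-2*x)
Second-derivative test at each critical point:
  f''(0) = 0, so the second-derivative test is inconclusive; use the first-derivative test: f'(-1/4) = -0.4122, f'(1/4) = -0.1516 — f' is negative on both sides (no sign change) → neither a local maximum nor a local minimum

Critical points: x = 0 (neither)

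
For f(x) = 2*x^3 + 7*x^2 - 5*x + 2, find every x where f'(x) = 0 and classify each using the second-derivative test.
f'(x) = 6*x^2 + 14*x - 5

Solve f'(x) = 0:
  6*x^2 + 14*x - 5 = 0 has no rational roots; quadratic formula: x = (-14 ± √316)/12.
  ⇒ x = -sqrt(79)/6 - 7/6 ≈ -2.6480, -7/6 + sqrt(79)/6 ≈ 0.3147

f''(x) = 12*x + 14
Second-derivative test at each critical point:
  f''(-2.6480) = -17.7764 < 0 → local maximum
  f''(0.3147) = 17.7764 > 0 → local minimum

Critical points: x = -sqrt(79)/6 - 7/6 ≈ -2.6480 (local maximum); x = -7/6 + sqrt(79)/6 ≈ 0.3147 (local minimum)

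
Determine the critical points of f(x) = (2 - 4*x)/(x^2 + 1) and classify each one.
f'(x) = 4*(x^2 - x - 1)/(x^4 + 2*x^2 + 1)

Solve f'(x) = 0:
  f'(x) = 4*(x^2 - x - 1)/(x^2 + 1)^2; the denominator is positive wherever f is defined, so f'(x) = 0 ⇔ 4*x^2 - 4*x - 4 = 0.
  Factor: 4*x^2 - 4*x - 4 = 4*(x^2 - x - 1); x^2 - x - 1 = 0 has no rational roots; quadratic formula: x = (1 ± √5)/2.
  ⇒ x = 1/2 - sqrt(5)/2 ≈ -0.6180, 1/2 + sqrt(5)/2 ≈ 1.6180

f''(x) = 4*(4*x^2*(1 - 2*x) + (6*x - 1)*(x^2 + 1))/(x^2 + 1)^3
Second-derivative test at each critical point:
  f''(-0.6180) = -4.6833 < 0 → local maximum
  f''(1.6180) = 0.6833 > 0 → local minimum

Critical points: x = 1/2 - sqrt(5)/2 ≈ -0.6180 (local maximum); x = 1/2 + sqrt(5)/2 ≈ 1.6180 (local minimum)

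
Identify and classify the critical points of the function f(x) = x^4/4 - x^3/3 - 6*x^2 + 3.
f'(x) = x*(x^2 - x - 12)

Solve f'(x) = 0:
  Factor: x^3 - x^2 - 12*x = x*(x - 4)*(x + 3) = 0.
  ⇒ x = -3, 0, 4

f''(x) = 3*x^2 - 2*x - 12
Second-derivative test at each critical point:
  f''(-3) = 21 > 0 → local minimum
  f''(0) = -12 < 0 → local maximum
  f''(4) = 28 > 0 → local minimum

Critical points: x = -3 (local minimum); x = 0 (local maximum); x = 4 (local minimum)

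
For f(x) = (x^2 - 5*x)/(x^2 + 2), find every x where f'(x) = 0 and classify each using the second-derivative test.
f'(x) = (5*x^2 + 4*x - 10)/(x^4 + 4*x^2 + 4)

Solve f'(x) = 0:
  f'(x) = (5*x^2 + 4*x - 10)/(x^2 + 2)^2; the denominator is positive wherever f is defined, so f'(x) = 0 ⇔ 5*x^2 + 4*x - 10 = 0.
  5*x^2 + 4*x - 10 = 0 has no rational roots; quadratic formula: x = (-4 ± √216)/10.
  ⇒ x = -3*sqrt(6)/5 - 2/5 ≈ -1.8697, -2/5 + 3*sqrt(6)/5 ≈ 1.0697

f''(x) = 2*(-5*x^3 - 6*x^2 + 30*x + 4)/(x^6 + 6*x^4 + 12*x^2 + 8)
Second-derivative test at each critical point:
  f''(-1.8697) = -0.4866 < 0 → local maximum
  f''(1.0697) = 1.4866 > 0 → local minimum

Critical points: x = -3*sqrt(6)/5 - 2/5 ≈ -1.8697 (local maximum); x = -2/5 + 3*sqrt(6)/5 ≈ 1.0697 (local minimum)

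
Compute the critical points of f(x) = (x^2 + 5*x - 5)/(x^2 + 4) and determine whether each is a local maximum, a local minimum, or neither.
f'(x) = (-5*x^2 + 18*x + 20)/(x^4 + 8*x^2 + 16)

Solve f'(x) = 0:
  f'(x) = -(5*x^2 - 18*x - 20)/(x^2 + 4)^2; the denominator is positive wherever f is defined, so f'(x) = 0 ⇔ -5*x^2 + 18*x + 20 = 0.
  5*x^2 - 18*x - 20 = 0 has no rational roots; quadratic formula: x = (18 ± √724)/10.
  ⇒ x = 9/5 - sqrt(181)/5 ≈ -0.8907, 9/5 + sqrt(181)/5 ≈ 4.4907

f''(x) = 2*(5*x^3 - 27*x^2 - 60*x + 36)/(x^6 + 12*x^4 + 48*x^2 + 64)
Second-derivative test at each critical point:
  f''(-0.8907) = 1.1711 > 0 → local minimum
  f''(4.4907) = -0.0461 < 0 → local maximum

Critical points: x = 9/5 - sqrt(181)/5 ≈ -0.8907 (local minimum); x = 9/5 + sqrt(181)/5 ≈ 4.4907 (local maximum)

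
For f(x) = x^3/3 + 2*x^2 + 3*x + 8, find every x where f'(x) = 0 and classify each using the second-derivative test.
f'(x) = x^2 + 4*x + 3

Solve f'(x) = 0:
  Factor: x^2 + 4*x + 3 = (x + 1)*(x + 3) = 0.
  ⇒ x = -3, -1

f''(x) = 2*x + 4
Second-derivative test at each critical point:
  f''(-3) = -2 < 0 → local maximum
  f''(-1) = 2 > 0 → local minimum

Critical points: x = -3 (local maximum); x = -1 (local minimum)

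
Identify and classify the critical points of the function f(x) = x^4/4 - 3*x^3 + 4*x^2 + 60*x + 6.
f'(x) = x^3 - 9*x^2 + 8*x + 60

Solve f'(x) = 0:
  Factor: x^3 - 9*x^2 + 8*x + 60 = (x - 6)*(x - 5)*(x + 2) = 0.
  ⇒ x = -2, 5, 6

f''(x) = 3*x^2 - 18*x + 8
Second-derivative test at each critical point:
  f''(-2) = 56 > 0 → local minimum
  f''(5) = -7 < 0 → local maximum
  f''(6) = 8 > 0 → local minimum

Critical points: x = -2 (local minimum); x = 5 (local maximum); x = 6 (local minimum)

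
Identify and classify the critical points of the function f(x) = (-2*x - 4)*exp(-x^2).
f'(x) = 2*(2*x*(x + 2) - 1)*exp(-x^2)

Solve f'(x) = 0:
  f'(x) = (4*x^2 + 8*x - 2)·exp(-x^2) and exp(-x^2) > 0 for every x, so f'(x) = 0 ⇔ 4*x^2 + 8*x - 2 = 0.
  Factor: 4*x^2 + 8*x - 2 = 2*(2*x^2 + 4*x - 1); 2*x^2 + 4*x - 1 = 0 has no rational roots; quadratic formula: x = (-4 ± √24)/4.
  ⇒ x = -sqrt(6)/2 - 1 ≈ -2.2247, -1 + sqrt(6)/2 ≈ 0.2247

f''(x) = 4*(-2*x^2*(x + 2) + 3*x + 2)*exp(-x^2)
Second-derivative test at each critical point:
  f''(-2.2247) = -0.0694 < 0 → local maximum
  f''(0.2247) = 9.3154 > 0 → local minimum

Critical points: x = -sqrt(6)/2 - 1 ≈ -2.2247 (local maximum); x = -1 + sqrt(6)/2 ≈ 0.2247 (local minimum)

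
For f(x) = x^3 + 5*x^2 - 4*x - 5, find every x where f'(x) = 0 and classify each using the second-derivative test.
f'(x) = 3*x^2 + 10*x - 4

Solve f'(x) = 0:
  3*x^2 + 10*x - 4 = 0 has no rational roots; quadratic formula: x = (-10 ± √148)/6.
  ⇒ x = -sqrt(37)/3 - 5/3 ≈ -3.6943, -5/3 + sqrt(37)/3 ≈ 0.3609

f''(x) = 6*x + 10
Second-derivative test at each critical point:
  f''(-3.6943) = -12.1655 < 0 → local maximum
  f''(0.3609) = 12.1655 > 0 → local minimum

Critical points: x = -sqrt(37)/3 - 5/3 ≈ -3.6943 (local maximum); x = -5/3 + sqrt(37)/3 ≈ 0.3609 (local minimum)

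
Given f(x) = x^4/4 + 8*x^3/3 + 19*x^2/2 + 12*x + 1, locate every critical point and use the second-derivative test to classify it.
f'(x) = x^3 + 8*x^2 + 19*x + 12

Solve f'(x) = 0:
  Factor: x^3 + 8*x^2 + 19*x + 12 = (x + 1)*(x + 3)*(x + 4) = 0.
  ⇒ x = -4, -3, -1

f''(x) = 3*x^2 + 16*x + 19
Second-derivative test at each critical point:
  f''(-4) = 3 > 0 → local minimum
  f''(-3) = -2 < 0 → local maximum
  f''(-1) = 6 > 0 → local minimum

Critical points: x = -4 (local minimum); x = -3 (local maximum); x = -1 (local minimum)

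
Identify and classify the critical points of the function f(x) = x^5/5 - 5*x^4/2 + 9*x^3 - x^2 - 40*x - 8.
f'(x) = x^4 - 10*x^3 + 27*x^2 - 2*x - 40

Solve f'(x) = 0:
  Factor: x^4 - 10*x^3 + 27*x^2 - 2*x - 40 = (x - 5)*(x - 4)*(x - 2)*(x + 1) = 0.
  ⇒ x = -1, 2, 4, 5

f''(x) = 4*x^3 - 30*x^2 + 54*x - 2
Second-derivative test at each critical point:
  f''(-1) = -90 < 0 → local maximum
  f''(2) = 18 > 0 → local minimum
  f''(4) = -10 < 0 → local maximum
  f''(5) = 18 > 0 → local minimum

Critical points: x = -1 (local maximum); x = 2 (local minimum); x = 4 (local maximum); x = 5 (local minimum)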